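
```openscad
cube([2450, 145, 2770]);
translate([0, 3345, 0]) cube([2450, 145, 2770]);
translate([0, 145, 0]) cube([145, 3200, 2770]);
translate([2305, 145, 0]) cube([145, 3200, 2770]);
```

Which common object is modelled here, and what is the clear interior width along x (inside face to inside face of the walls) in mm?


A house (or room) frame. The interior width is 2160 mm.

Four 2770 mm walls enclosing a rectangle with no floor or roof — a room or house frame. Outside width is 2450 mm and wall thickness is 145 mm, so the interior width is 2450 − 2 × 145 = 2160 mm.


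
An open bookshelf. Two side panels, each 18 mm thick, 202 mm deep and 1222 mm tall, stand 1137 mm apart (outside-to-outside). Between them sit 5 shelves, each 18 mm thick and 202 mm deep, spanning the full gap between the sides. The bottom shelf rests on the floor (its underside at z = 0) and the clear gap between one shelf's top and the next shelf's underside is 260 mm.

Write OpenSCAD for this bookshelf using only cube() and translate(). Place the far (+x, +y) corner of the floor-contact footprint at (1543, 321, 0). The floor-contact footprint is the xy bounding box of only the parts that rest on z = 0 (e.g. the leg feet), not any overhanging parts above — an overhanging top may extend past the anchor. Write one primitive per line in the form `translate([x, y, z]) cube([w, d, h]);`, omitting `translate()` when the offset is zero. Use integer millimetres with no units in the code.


translate([406, 119, 0]) cube([18, 202, 1222]);
translate([1525, 119, 0]) cube([18, 202, 1222]);
translate([424, 119, 0]) cube([1101, 202, 18]);
translate([424, 119, 278]) cube([1101, 202, 18]);
translate([424, 119, 556]) cube([1101, 202, 18]);
translate([424, 119, 834]) cube([1101, 202, 18]);
translate([424, 119, 1112]) cube([1101, 202, 18]);


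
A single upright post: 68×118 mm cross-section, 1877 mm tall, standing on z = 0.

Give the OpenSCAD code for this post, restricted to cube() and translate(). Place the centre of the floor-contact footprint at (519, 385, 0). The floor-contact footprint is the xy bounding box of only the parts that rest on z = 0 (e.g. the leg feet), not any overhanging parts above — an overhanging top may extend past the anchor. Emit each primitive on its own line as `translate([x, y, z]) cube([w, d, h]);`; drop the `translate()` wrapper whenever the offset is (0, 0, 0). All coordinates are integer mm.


translate([485, 326, 0]) cube([68, 118, 1877]);


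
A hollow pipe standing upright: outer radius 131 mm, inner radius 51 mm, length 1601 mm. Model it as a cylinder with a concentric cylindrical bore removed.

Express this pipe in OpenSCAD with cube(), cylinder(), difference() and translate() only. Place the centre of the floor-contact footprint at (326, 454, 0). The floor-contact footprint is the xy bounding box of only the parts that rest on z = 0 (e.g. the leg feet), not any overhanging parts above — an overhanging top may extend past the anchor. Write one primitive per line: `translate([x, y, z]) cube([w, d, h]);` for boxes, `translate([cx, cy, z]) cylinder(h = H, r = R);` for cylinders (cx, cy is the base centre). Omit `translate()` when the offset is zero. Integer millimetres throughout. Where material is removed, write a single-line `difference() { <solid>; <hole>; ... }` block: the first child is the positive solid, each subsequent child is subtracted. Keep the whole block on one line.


difference() { translate([326, 454, 0]) cylinder(h = 1601, r = 131); translate([326, 454, 0]) cylinder(h = 1601, r = 51); }


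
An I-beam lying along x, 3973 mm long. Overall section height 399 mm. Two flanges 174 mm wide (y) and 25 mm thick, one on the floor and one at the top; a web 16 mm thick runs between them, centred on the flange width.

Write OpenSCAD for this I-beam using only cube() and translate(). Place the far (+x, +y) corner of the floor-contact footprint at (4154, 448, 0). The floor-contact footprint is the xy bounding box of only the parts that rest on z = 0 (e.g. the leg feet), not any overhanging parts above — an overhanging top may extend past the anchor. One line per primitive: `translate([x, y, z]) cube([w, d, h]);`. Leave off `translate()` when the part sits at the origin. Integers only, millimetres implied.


translate([181, 274, 0]) cube([3973, 174, 25]);
translate([181, 353, 25]) cube([3973, 16, 349]);
translate([181, 274, 374]) cube([3973, 174, 25]);


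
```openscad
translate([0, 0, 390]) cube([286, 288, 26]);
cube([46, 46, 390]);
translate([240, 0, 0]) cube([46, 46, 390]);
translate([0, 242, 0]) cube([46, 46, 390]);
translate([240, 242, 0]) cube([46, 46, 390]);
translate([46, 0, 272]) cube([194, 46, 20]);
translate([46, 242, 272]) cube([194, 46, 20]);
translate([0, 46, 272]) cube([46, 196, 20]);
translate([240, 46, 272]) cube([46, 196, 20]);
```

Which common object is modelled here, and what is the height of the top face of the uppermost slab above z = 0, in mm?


A stool. The seat height is 416 mm.

A 286×288×26 slab at z = 390 on four corner posts — a stool. The seat top is 390 + 26 = 416 mm.


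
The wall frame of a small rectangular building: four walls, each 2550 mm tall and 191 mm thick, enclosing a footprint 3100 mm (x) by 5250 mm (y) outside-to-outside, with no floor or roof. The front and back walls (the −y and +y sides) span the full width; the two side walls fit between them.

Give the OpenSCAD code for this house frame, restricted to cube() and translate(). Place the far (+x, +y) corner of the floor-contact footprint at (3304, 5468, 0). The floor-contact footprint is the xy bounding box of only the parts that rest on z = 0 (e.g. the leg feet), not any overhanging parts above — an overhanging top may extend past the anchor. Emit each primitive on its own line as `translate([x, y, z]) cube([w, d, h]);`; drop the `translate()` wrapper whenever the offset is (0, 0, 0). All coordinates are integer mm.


translate([204, 218, 0]) cube([3100, 191, 2550]);
translate([204, 5277, 0]) cube([3100, 191, 2550]);
translate([204, 409, 0]) cube([191, 4868, 2550]);
translate([3113, 409, 0]) cube([191, 4868, 2550]);


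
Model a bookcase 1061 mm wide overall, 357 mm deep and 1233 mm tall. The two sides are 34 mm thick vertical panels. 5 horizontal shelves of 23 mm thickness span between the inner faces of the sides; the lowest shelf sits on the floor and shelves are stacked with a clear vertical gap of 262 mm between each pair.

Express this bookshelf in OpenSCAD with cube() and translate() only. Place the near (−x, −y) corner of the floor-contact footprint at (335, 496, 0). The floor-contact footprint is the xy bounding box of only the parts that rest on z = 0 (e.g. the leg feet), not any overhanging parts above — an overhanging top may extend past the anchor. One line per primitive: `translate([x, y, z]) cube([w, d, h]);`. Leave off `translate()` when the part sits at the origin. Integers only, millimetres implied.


translate([335, 496, 0]) cube([34, 357, 1233]);
translate([1362, 496, 0]) cube([34, 357, 1233]);
translate([369, 496, 0]) cube([993, 357, 23]);
translate([369, 496, 285]) cube([993, 357, 23]);
translate([369, 496, 570]) cube([993, 357, 23]);
translate([369, 496, 855]) cube([993, 357, 23]);
translate([369, 496, 1140]) cube([993, 357, 23]);


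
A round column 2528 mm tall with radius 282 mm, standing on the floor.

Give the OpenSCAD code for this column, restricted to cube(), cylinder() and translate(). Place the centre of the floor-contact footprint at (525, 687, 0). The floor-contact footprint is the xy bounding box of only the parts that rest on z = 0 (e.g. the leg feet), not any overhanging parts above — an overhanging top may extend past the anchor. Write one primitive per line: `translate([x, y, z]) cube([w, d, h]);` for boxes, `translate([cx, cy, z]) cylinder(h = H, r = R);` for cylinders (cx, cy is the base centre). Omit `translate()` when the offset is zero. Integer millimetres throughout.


translate([525, 687, 0]) cylinder(h = 2528, r = 282);


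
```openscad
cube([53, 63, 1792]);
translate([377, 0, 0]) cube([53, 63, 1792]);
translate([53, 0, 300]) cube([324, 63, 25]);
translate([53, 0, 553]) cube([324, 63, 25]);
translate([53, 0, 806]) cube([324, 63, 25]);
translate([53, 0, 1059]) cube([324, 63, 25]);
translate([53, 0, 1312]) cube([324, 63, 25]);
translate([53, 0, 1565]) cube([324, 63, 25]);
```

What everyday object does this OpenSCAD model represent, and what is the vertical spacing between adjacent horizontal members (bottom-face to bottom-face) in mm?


A ladder. The rung spacing is 253 mm.

Two tall 53×63 posts with 6 short bars between them — a ladder. Adjacent rungs sit at z = 300 and z = 553, so the spacing is 553 − 300 = 253 mm.


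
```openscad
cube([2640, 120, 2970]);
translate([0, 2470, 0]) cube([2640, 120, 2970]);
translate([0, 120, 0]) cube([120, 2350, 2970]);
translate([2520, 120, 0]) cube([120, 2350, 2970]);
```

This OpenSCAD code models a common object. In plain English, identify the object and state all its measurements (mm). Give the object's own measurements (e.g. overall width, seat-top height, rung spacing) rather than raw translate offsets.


The wall frame of a small rectangular building: four walls, each 2970 mm tall and 120 mm thick, enclosing a footprint 2640 mm (x) by 2590 mm (y) outside-to-outside, with no floor or roof. The front and back walls (the −y and +y sides) span the full width; the two side walls fit between them.


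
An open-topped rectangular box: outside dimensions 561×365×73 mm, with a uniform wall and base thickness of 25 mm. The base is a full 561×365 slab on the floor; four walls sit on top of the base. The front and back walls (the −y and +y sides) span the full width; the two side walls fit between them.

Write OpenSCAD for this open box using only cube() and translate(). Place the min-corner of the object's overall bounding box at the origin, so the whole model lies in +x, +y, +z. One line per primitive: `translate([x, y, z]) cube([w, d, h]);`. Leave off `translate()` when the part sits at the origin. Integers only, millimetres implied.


cube([561, 365, 25]);
translate([0, 0, 25]) cube([561, 25, 48]);
translate([0, 340, 25]) cube([561, 25, 48]);
translate([0, 25, 25]) cube([25, 315, 48]);
translate([536, 25, 25]) cube([25, 315, 48]);


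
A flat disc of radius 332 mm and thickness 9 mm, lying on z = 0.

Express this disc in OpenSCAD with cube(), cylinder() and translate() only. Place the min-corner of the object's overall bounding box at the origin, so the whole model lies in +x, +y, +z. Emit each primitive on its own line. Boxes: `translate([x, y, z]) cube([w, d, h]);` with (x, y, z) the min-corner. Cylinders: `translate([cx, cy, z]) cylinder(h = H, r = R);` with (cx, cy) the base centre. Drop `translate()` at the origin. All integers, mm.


translate([332, 332, 0]) cylinder(h = 9, r = 332);


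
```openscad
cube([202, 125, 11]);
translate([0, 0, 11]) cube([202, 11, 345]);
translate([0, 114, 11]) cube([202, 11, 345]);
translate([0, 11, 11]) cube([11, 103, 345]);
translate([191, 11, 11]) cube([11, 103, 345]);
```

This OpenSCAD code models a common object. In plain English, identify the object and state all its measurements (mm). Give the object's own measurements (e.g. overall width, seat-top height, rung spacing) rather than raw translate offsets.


An open-topped rectangular box: outside dimensions 202×125×356 mm, with a uniform wall and base thickness of 11 mm. The base is a full 202×125 slab on the floor; four walls sit on top of the base. The front and back walls (the −y and +y sides) span the full width; the two side walls fit between them.


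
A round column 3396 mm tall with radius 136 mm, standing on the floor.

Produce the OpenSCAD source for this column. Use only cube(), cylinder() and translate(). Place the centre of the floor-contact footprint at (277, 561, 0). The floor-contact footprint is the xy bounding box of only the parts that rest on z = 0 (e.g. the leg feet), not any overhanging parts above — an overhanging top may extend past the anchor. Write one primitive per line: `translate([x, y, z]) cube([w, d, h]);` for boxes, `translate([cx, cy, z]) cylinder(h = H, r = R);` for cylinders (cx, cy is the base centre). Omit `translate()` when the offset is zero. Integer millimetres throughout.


translate([277, 561, 0]) cylinder(h = 3396, r = 136);


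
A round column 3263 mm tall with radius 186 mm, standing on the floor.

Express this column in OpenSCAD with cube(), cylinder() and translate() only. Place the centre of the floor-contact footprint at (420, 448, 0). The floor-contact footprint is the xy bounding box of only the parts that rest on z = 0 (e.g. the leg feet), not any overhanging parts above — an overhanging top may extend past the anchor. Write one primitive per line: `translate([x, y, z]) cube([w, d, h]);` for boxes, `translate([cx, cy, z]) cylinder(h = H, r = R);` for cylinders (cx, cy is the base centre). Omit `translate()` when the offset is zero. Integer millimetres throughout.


translate([420, 448, 0]) cylinder(h = 3263, r = 186);


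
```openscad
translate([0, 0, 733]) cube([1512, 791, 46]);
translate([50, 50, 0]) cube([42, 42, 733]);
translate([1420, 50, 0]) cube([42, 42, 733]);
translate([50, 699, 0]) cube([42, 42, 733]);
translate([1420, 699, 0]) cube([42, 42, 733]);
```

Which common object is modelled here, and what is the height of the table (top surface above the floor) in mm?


A table. The table height is 779 mm.

A 1512×791×46 slab sits at z = 733 on four 42 mm square posts — a table. The top surface is at 733 + 46 = 779 mm.


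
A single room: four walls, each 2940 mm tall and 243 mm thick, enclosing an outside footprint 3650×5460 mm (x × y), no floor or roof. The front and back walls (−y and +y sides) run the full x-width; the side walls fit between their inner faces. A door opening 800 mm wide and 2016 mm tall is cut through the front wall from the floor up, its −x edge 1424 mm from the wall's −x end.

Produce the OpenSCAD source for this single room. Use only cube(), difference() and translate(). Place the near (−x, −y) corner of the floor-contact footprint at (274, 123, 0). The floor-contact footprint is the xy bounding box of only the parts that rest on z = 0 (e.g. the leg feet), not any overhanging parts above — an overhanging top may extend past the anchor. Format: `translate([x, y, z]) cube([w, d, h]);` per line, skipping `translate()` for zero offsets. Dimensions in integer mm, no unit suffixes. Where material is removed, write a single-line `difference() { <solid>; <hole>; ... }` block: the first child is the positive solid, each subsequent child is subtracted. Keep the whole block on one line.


difference() { translate([274, 123, 0]) cube([3650, 243, 2940]); translate([1698, 123, 0]) cube([800, 243, 2016]); }
translate([274, 5340, 0]) cube([3650, 243, 2940]);
translate([274, 366, 0]) cube([243, 4974, 2940]);
translate([3681, 366, 0]) cube([243, 4974, 2940]);


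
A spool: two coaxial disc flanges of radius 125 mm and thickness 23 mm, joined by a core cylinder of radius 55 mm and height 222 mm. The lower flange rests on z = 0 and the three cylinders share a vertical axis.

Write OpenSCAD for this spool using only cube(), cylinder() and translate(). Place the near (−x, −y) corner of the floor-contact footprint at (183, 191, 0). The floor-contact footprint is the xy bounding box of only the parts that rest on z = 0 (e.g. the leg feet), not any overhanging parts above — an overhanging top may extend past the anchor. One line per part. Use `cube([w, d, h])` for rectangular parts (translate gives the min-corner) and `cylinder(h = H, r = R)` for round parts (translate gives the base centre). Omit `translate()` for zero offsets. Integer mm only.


translate([308, 316, 0]) cylinder(h = 23, r = 125);
translate([308, 316, 23]) cylinder(h = 222, r = 55);
translate([308, 316, 245]) cylinder(h = 23, r = 125);


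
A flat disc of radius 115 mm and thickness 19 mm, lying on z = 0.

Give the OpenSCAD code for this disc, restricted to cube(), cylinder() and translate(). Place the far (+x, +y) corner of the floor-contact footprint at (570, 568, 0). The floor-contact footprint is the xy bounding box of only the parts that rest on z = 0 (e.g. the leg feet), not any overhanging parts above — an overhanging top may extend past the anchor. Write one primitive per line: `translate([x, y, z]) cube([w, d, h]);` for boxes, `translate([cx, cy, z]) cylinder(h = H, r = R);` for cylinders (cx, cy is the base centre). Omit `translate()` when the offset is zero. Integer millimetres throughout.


translate([455, 453, 0]) cylinder(h = 19, r = 115);


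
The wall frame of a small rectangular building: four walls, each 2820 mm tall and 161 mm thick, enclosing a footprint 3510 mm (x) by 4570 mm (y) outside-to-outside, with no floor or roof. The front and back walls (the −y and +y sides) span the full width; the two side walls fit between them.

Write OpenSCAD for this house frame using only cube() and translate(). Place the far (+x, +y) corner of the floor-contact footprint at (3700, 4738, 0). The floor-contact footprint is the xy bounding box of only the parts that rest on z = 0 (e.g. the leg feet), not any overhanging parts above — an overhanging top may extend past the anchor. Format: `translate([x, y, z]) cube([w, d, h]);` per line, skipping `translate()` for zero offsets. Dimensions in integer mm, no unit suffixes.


translate([190, 168, 0]) cube([3510, 161, 2820]);
translate([190, 4577, 0]) cube([3510, 161, 2820]);
translate([190, 329, 0]) cube([161, 4248, 2820]);
translate([3539, 329, 0]) cube([161, 4248, 2820]);


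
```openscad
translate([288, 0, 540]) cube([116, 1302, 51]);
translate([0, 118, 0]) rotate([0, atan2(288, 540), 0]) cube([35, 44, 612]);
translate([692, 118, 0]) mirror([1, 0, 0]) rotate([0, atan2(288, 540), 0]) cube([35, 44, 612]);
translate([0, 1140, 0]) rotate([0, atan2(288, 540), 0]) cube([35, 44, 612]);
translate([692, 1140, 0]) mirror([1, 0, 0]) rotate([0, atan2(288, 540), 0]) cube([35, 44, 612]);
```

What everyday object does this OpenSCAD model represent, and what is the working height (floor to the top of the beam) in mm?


A sawhorse. The overall height is 591 mm.

A beam across two mirrored pairs of raked legs — a sawhorse. The beam's underside is at z = 540 (matching the legs' vertical rise in atan2(288, 540)) and the beam is 51 mm tall, so its top is at 540 + 51 = 591 mm. The raked legs top out at the beam's underside, so that is the highest point.


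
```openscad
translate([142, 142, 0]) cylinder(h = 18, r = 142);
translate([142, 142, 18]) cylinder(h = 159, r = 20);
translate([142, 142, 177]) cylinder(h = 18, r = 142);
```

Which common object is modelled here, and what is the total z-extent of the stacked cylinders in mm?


A spool. The overall height is 195 mm.

Three coaxial cylinders, large–small–large — a spool. Two 18 mm flanges and a 159 mm core give 18 + 159 + 18 = 195 mm.


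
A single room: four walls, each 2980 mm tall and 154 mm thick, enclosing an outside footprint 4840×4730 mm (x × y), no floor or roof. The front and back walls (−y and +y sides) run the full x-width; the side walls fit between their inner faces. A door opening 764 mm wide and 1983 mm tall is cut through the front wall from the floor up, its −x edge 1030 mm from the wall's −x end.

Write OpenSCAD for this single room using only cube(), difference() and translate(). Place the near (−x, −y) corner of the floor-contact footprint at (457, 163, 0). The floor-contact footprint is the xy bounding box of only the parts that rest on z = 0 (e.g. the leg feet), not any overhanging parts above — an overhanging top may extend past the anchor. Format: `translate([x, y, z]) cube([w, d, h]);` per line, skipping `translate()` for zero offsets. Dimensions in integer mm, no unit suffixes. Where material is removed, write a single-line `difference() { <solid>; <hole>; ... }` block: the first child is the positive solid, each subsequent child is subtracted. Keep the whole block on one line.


difference() { translate([457, 163, 0]) cube([4840, 154, 2980]); translate([1487, 163, 0]) cube([764, 154, 1983]); }
translate([457, 4739, 0]) cube([4840, 154, 2980]);
translate([457, 317, 0]) cube([154, 4422, 2980]);
translate([5143, 317, 0]) cube([154, 4422, 2980]);


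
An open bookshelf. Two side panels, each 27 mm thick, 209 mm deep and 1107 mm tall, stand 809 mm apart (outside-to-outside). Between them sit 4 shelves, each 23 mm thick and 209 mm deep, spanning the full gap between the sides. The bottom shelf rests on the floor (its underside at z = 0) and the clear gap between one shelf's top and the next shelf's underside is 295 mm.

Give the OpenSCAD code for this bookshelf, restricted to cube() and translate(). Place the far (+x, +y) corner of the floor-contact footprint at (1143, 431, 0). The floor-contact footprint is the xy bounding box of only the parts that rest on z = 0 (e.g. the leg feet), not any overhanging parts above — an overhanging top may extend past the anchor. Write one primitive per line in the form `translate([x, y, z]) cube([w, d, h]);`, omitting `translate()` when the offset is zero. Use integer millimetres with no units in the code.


translate([334, 222, 0]) cube([27, 209, 1107]);
translate([1116, 222, 0]) cube([27, 209, 1107]);
translate([361, 222, 0]) cube([755, 209, 23]);
translate([361, 222, 318]) cube([755, 209, 23]);
translate([361, 222, 636]) cube([755, 209, 23]);
translate([361, 222, 954]) cube([755, 209, 23]);


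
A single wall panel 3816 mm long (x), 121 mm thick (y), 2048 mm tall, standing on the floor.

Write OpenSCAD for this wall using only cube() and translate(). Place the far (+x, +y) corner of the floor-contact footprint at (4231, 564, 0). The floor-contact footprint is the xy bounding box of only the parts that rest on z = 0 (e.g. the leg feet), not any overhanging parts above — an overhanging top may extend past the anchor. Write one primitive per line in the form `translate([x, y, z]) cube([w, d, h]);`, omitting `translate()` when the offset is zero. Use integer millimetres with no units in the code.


translate([415, 443, 0]) cube([3816, 121, 2048]);


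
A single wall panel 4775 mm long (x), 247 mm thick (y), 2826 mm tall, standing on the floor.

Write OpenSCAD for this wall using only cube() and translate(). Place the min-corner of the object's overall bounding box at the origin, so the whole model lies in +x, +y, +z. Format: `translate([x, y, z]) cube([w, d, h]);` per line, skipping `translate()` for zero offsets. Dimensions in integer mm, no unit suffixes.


cube([4775, 247, 2826]);


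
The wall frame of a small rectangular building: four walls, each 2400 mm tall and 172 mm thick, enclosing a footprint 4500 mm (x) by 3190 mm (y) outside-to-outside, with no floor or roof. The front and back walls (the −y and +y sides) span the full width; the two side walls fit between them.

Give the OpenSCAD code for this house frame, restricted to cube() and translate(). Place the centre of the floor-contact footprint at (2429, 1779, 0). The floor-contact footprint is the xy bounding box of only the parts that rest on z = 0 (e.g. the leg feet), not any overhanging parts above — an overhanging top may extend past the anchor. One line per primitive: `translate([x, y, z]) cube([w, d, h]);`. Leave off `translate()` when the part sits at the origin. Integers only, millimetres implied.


translate([179, 184, 0]) cube([4500, 172, 2400]);
translate([179, 3202, 0]) cube([4500, 172, 2400]);
translate([179, 356, 0]) cube([172, 2846, 2400]);
translate([4507, 356, 0]) cube([172, 2846, 2400]);


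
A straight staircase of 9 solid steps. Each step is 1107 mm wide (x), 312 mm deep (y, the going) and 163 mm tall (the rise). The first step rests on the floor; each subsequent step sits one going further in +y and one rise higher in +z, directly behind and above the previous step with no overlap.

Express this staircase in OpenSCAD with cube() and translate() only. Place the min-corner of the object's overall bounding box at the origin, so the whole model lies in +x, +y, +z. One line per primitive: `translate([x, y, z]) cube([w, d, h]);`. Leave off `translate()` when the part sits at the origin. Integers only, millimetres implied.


cube([1107, 312, 163]);
translate([0, 312, 163]) cube([1107, 312, 163]);
translate([0, 624, 326]) cube([1107, 312, 163]);
translate([0, 936, 489]) cube([1107, 312, 163]);
translate([0, 1248, 652]) cube([1107, 312, 163]);
translate([0, 1560, 815]) cube([1107, 312, 163]);
translate([0, 1872, 978]) cube([1107, 312, 163]);
translate([0, 2184, 1141]) cube([1107, 312, 163]);
translate([0, 2496, 1304]) cube([1107, 312, 163]);


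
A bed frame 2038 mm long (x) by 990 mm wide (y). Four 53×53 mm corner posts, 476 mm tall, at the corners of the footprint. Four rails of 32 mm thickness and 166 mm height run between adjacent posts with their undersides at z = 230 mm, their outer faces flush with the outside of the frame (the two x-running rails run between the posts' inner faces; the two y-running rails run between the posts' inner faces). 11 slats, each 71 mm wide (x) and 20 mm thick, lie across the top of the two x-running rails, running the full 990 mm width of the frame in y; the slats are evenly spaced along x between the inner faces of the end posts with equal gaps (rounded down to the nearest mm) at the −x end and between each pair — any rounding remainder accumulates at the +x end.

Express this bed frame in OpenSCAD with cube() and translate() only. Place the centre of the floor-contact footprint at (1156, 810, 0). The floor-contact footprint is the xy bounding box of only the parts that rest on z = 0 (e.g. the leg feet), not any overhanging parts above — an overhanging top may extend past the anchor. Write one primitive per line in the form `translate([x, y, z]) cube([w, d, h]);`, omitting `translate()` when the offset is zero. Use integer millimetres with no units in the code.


translate([137, 315, 0]) cube([53, 53, 476]);
translate([137, 1252, 0]) cube([53, 53, 476]);
translate([2122, 315, 0]) cube([53, 53, 476]);
translate([2122, 1252, 0]) cube([53, 53, 476]);
translate([190, 315, 230]) cube([1932, 32, 166]);
translate([190, 1273, 230]) cube([1932, 32, 166]);
translate([137, 368, 230]) cube([32, 884, 166]);
translate([2143, 368, 230]) cube([32, 884, 166]);
translate([285, 315, 396]) cube([71, 990, 20]);
translate([451, 315, 396]) cube([71, 990, 20]);
translate([617, 315, 396]) cube([71, 990, 20]);
translate([783, 315, 396]) cube([71, 990, 20]);
translate([949, 315, 396]) cube([71, 990, 20]);
translate([1115, 315, 396]) cube([71, 990, 20]);
translate([1281, 315, 396]) cube([71, 990, 20]);
translate([1447, 315, 396]) cube([71, 990, 20]);
translate([1613, 315, 396]) cube([71, 990, 20]);
translate([1779, 315, 396]) cube([71, 990, 20]);
translate([1945, 315, 396]) cube([71, 990, 20]);


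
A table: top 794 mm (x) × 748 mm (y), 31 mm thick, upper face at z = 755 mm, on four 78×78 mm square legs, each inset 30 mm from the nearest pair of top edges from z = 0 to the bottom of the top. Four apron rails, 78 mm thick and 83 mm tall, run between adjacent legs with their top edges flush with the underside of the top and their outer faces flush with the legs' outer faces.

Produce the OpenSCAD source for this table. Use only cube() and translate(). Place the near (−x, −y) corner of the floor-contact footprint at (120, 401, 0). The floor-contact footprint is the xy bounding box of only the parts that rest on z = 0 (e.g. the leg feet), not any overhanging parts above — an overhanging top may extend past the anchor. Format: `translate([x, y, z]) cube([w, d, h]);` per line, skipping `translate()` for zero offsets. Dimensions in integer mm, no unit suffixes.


translate([90, 371, 724]) cube([794, 748, 31]);
translate([120, 401, 0]) cube([78, 78, 724]);
translate([776, 401, 0]) cube([78, 78, 724]);
translate([120, 1011, 0]) cube([78, 78, 724]);
translate([776, 1011, 0]) cube([78, 78, 724]);
translate([198, 401, 641]) cube([578, 78, 83]);
translate([198, 1011, 641]) cube([578, 78, 83]);
translate([120, 479, 641]) cube([78, 532, 83]);
translate([776, 479, 641]) cube([78, 532, 83]);


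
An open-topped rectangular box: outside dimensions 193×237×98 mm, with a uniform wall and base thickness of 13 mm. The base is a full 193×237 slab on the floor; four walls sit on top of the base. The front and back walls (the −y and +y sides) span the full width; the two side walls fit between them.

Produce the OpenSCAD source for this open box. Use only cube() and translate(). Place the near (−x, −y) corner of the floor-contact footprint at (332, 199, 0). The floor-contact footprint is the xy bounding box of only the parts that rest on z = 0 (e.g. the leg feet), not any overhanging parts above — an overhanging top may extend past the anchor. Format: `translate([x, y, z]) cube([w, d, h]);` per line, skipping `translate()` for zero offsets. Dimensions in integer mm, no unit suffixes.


translate([332, 199, 0]) cube([193, 237, 13]);
translate([332, 199, 13]) cube([193, 13, 85]);
translate([332, 423, 13]) cube([193, 13, 85]);
translate([332, 212, 13]) cube([13, 211, 85]);
translate([512, 212, 13]) cube([13, 211, 85]);


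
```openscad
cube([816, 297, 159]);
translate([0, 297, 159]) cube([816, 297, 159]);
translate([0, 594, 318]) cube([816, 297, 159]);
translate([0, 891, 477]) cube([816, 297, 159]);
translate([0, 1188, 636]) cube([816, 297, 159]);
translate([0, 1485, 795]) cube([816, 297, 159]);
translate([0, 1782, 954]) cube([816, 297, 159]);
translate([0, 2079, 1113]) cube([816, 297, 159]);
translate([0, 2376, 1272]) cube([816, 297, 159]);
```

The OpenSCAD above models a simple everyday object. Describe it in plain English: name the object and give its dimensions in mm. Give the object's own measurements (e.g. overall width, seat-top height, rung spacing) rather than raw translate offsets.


A straight staircase of 9 solid steps. Each step is 816 mm wide (x), 297 mm deep (y, the going) and 159 mm tall (the rise). The first step rests on the floor; each subsequent step sits one going further in +y and one rise higher in +z, directly behind and above the previous step with no overlap.


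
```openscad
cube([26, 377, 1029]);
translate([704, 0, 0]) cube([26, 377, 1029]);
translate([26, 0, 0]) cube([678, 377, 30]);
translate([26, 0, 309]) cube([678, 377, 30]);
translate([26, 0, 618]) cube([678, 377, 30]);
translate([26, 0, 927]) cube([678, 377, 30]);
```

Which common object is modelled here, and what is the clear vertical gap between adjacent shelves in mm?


A bookshelf. The clear shelf gap is 279 mm.

Two tall side panels with 4 horizontal boards between them — a bookshelf. The first two shelf undersides are at z = 0 and z = 309; with shelf thickness 30, the clear gap is 309 − 0 − 30 = 279 mm.


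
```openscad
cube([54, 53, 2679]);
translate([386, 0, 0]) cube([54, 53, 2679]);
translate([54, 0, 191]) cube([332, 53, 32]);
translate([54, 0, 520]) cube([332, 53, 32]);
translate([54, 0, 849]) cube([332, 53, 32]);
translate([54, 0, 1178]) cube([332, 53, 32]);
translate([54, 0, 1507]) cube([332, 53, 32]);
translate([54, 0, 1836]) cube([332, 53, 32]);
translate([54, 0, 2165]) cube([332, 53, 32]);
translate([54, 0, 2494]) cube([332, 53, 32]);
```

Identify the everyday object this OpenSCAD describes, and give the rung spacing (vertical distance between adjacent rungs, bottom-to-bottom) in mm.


A ladder. The rung spacing is 329 mm.

Two tall 54×53 posts with 8 short bars between them — a ladder. Adjacent rungs sit at z = 191 and z = 520, so the spacing is 520 − 191 = 329 mm.


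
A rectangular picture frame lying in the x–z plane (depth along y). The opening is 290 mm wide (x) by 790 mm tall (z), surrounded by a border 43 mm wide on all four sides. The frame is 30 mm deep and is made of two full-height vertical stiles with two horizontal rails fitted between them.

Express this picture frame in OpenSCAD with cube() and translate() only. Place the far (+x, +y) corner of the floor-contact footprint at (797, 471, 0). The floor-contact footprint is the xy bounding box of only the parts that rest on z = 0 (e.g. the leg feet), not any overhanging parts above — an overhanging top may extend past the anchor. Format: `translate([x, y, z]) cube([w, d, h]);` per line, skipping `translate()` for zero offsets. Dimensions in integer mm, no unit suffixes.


translate([421, 441, 0]) cube([43, 30, 876]);
translate([754, 441, 0]) cube([43, 30, 876]);
translate([464, 441, 0]) cube([290, 30, 43]);
translate([464, 441, 833]) cube([290, 30, 43]);


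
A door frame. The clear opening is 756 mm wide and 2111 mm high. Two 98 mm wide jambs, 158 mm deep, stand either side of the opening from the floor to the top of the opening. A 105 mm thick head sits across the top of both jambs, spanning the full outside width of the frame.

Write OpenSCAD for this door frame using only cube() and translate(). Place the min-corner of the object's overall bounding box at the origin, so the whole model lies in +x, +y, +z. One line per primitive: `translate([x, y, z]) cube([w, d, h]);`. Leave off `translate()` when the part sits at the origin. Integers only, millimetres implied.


cube([98, 158, 2111]);
translate([854, 0, 0]) cube([98, 158, 2111]);
translate([0, 0, 2111]) cube([952, 158, 105]);


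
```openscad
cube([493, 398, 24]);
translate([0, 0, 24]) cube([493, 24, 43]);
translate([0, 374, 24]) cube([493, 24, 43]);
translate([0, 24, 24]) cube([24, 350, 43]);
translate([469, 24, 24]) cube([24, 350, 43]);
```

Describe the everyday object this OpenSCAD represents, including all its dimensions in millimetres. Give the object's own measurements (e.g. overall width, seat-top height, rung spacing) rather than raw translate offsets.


An open-topped rectangular box: outside dimensions 493×398×67 mm, with a uniform wall and base thickness of 24 mm. The base is a full 493×398 slab on the floor; four walls sit on top of the base. The front and back walls (the −y and +y sides) span the full width; the two side walls fit between them.


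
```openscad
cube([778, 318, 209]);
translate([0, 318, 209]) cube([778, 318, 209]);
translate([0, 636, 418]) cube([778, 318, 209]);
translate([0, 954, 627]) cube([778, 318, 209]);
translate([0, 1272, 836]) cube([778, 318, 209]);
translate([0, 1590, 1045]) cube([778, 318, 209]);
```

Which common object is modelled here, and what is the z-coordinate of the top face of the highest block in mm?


A staircase. The total rise is 1254 mm.

6 identical blocks, each offset up and back from the previous — a staircase. Each step is 209 mm tall and there are 6 of them, so the total rise is 6 × 209 = 1254 mm.


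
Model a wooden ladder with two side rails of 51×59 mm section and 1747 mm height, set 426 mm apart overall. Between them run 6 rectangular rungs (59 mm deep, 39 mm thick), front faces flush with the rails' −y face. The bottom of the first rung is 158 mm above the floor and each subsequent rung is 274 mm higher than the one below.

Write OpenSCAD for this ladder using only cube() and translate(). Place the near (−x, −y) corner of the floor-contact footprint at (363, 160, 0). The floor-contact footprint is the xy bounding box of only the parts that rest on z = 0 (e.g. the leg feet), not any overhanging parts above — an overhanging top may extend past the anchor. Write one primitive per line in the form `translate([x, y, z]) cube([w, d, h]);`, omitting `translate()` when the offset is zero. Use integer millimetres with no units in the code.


translate([363, 160, 0]) cube([51, 59, 1747]);
translate([738, 160, 0]) cube([51, 59, 1747]);
translate([414, 160, 158]) cube([324, 59, 39]);
translate([414, 160, 432]) cube([324, 59, 39]);
translate([414, 160, 706]) cube([324, 59, 39]);
translate([414, 160, 980]) cube([324, 59, 39]);
translate([414, 160, 1254]) cube([324, 59, 39]);
translate([414, 160, 1528]) cube([324, 59, 39]);


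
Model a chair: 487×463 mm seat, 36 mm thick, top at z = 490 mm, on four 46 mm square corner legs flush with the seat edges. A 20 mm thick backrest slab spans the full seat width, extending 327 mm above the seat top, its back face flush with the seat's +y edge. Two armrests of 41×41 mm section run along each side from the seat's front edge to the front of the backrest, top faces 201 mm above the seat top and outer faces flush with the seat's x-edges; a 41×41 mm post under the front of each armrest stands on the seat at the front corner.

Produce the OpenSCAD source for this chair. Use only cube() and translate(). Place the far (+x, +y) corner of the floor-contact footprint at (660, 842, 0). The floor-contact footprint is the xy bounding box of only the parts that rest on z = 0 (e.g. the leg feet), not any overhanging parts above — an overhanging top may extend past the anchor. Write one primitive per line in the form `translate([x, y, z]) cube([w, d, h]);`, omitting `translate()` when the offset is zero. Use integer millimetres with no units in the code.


translate([173, 379, 454]) cube([487, 463, 36]);
translate([173, 379, 0]) cube([46, 46, 454]);
translate([614, 379, 0]) cube([46, 46, 454]);
translate([173, 796, 0]) cube([46, 46, 454]);
translate([614, 796, 0]) cube([46, 46, 454]);
translate([173, 822, 490]) cube([487, 20, 327]);
translate([173, 379, 650]) cube([41, 443, 41]);
translate([619, 379, 650]) cube([41, 443, 41]);
translate([173, 379, 490]) cube([41, 41, 160]);
translate([619, 379, 490]) cube([41, 41, 160]);


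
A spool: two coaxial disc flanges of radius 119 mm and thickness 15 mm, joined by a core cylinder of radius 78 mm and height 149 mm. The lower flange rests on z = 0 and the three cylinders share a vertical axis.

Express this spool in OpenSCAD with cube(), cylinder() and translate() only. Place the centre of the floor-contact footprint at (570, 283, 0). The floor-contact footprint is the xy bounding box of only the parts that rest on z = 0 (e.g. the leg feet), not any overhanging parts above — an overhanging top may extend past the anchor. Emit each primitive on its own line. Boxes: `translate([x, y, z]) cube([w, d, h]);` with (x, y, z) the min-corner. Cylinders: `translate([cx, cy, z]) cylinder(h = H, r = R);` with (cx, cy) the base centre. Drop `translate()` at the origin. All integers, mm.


translate([570, 283, 0]) cylinder(h = 15, r = 119);
translate([570, 283, 15]) cylinder(h = 149, r = 78);
translate([570, 283, 164]) cylinder(h = 15, r = 119);


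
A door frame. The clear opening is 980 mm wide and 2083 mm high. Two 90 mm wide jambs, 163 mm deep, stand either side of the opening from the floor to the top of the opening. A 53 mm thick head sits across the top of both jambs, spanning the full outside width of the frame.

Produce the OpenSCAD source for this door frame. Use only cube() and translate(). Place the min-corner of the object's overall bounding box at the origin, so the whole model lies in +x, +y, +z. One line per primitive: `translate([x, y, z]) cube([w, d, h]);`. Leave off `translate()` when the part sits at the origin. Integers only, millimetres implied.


cube([90, 163, 2083]);
translate([1070, 0, 0]) cube([90, 163, 2083]);
translate([0, 0, 2083]) cube([1160, 163, 53]);


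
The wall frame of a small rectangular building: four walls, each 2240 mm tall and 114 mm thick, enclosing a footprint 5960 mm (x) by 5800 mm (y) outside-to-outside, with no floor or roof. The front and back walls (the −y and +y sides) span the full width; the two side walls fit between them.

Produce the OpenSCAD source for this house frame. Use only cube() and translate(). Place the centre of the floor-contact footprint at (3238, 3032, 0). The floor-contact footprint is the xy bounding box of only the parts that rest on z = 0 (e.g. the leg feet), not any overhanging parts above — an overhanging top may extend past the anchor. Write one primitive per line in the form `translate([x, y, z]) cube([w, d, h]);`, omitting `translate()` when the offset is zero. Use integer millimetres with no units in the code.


translate([258, 132, 0]) cube([5960, 114, 2240]);
translate([258, 5818, 0]) cube([5960, 114, 2240]);
translate([258, 246, 0]) cube([114, 5572, 2240]);
translate([6104, 246, 0]) cube([114, 5572, 2240]);
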